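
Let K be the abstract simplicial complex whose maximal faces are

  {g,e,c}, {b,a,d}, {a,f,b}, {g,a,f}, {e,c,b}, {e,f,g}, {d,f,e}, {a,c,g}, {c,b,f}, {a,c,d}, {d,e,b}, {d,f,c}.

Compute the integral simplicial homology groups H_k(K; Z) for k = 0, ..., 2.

H_0 ≅ Z,  H_1 ≅ Z/2,  H_2 = 0.

Fix the vertex order a < b < c < d < e < f < g and write every simplex with vertices in increasing order. Then dim K = 2 and the simplices of K are:

  0-simplices (7): a, b, c, d, e, f, g
  1-simplices (18): ab, ac, ad, af, ag, bc, bd, be, bf, cd, ce, cf, cg, de, df, ef, eg, fg
  2-simplices (12): abd, abf, acd, acg, afg, bce, bcf, bde, cdf, ceg, def, efg

Hence C_0 ≅ Z^7, C_1 ≅ Z^18, C_2 ≅ Z^12.

∂_1: C_1 → C_0 is given by ∂[p,q] = [q] − [p].
The resulting 7×18 matrix has rank 6, and its Smith normal form has invariant factors (1,1,1,1,1,1).

∂_2: C_2 → C_1 maps a triangle to the signed sum of its edges. For instance
  ∂abd = bd − ad + ab,
  ∂bce = ce − be + bc.
The 18×12 boundary matrix has rank 12 and Smith normal form diag(1,1,1,1,1,1,1,1,1,1,1,2).

Computing H_k = (kernel of ∂_k) / (image of ∂_{k+1}):

  H_0: rank C_0 − rank ∂_1 = 7 − 6 = 1, and the invariant factors of ∂_1 are all 1, so H_0 = Z.
  H_1: rank ker ∂_1 − rank ∂_2 = (18 − 6) − 12 = 0, and ∂_2 has invariant factor 2 > 1, so H_1 = Z/2.
  H_2: rank ker ∂_2 − rank ∂_3 = (12 − 12) − 0 = 0, and there is no ∂_3, so H_2 = 0.

As a check, the Euler characteristic is 7 − 18 + 12 = 1, which agrees with 1 − 0 + 0 = 1.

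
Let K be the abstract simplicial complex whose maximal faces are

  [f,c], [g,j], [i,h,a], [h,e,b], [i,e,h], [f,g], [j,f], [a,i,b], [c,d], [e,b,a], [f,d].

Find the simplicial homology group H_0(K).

H_0 = Z^2.

Fix the vertex order a < b < c < d < e < f < g < h < i < j and write every simplex with vertices in increasing order. Then dim K = 2 and the simplices of K are:

  0-simplices (10): a, b, c, d, e, f, g, h, i, j
  1-simplices (16): ab, ae, ah, ai, be, bh, bi, cd, cf, df, eh, ei, fg, fj, gj, hi
  2-simplices (5): abe, abi, ahi, beh, ehi

giving chain groups C_0 ≅ Z^10, C_1 ≅ Z^16, C_2 ≅ Z^5.

∂_1: C_1 → C_0 is given by ∂[p,q] = [q] − [p].
This gives a 10×16 integer matrix of rank 8; reducing to Smith normal form yields diagonal entries (1,1,1,1,1,1,1,1).

Boundary ∂_2: C_2 → C_1 sends each 2-simplex [p,q,r] to [q,r] − [p,r] + [p,q]. For instance
  ∂beh = eh − bh + be,
  ∂abi = bi − ai + ab.
The resulting 16×5 matrix has rank 5, and its Smith normal form has invariant factors (1,1,1,1,1).

From H_k ≅ ker(∂_k) / im(∂_{k+1}) we obtain:

  H_0: rank C_0 − rank ∂_1 = 10 − 8 = 2, and the invariant factors of ∂_1 are all 1, so H_0 = Z^2.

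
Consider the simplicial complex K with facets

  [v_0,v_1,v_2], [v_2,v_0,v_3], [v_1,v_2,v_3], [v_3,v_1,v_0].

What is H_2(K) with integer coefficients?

Fix the vertex order v_0 < v_1 < v_2 < v_3 and write every simplex with vertices in increasing order. Then dim K = 2 and the simplices of K are:

  0-simplices (4): [v_0], [v_1], [v_2], [v_3]
  1-simplices (6): [v_0,v_1], [v_0,v_2], [v_0,v_3], [v_1,v_2], [v_1,v_3], [v_2,v_3]
  2-simplices (4): [v_0,v_1,v_2], [v_0,v_1,v_3], [v_0,v_2,v_3], [v_1,v_2,v_3]

giving chain groups C_0 ≅ Z^4, C_1 ≅ Z^6, C_2 ≅ Z^4.

Boundary ∂_1: C_1 → C_0 is given by ∂[p,q] = [q] − [p].
This gives a 4×6 integer matrix of rank 3; reducing to Smith normal form yields diagonal entries (1,1,1).

Boundary ∂_2: C_2 → C_1 acts by ∂[p,q,r] = [q,r] − [p,r] + [p,q]. For instance
  ∂[v_0,v_2,v_3] = [v_2,v_3] − [v_0,v_3] + [v_0,v_2],
  ∂[v_1,v_2,v_3] = [v_2,v_3] − [v_1,v_3] + [v_1,v_2].
The 6×4 boundary matrix has rank 3 and Smith normal form diag(1,1,1).

Reading off H_k = ker ∂_k / im ∂_{k+1}:

  H_2: rank ker ∂_2 − rank ∂_3 = (4 − 3) − 0 = 1, and there is no ∂_3, so H_2 ≅ Z.

(K is a triangulation of the 2-sphere S^2.)

H_2 = Z.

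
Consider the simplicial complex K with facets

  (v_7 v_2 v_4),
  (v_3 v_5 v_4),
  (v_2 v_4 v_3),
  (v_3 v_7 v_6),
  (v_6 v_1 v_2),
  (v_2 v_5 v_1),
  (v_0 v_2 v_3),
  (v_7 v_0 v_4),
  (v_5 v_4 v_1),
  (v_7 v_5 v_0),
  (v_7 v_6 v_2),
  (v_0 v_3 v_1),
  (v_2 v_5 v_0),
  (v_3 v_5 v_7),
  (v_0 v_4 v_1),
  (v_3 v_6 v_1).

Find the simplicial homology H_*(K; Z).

Fix the vertex order v_0 < v_1 < v_2 < v_3 < v_4 < v_5 < v_6 < v_7 and write every simplex with vertices in increasing order. Then dim K = 2 and the simplices of K are:

  0-simplices (8): [v_0], [v_1], [v_2], [v_3], [v_4], [v_5], [v_6], [v_7]
  1-simplices (24): (24 of them)
  2-simplices (16): (16 of them)

giving chain groups C_0 ≅ Z^8, C_1 ≅ Z^24, C_2 ≅ Z^16.

Boundary ∂_1: C_1 → C_0 sends each edge [p,q] (with p < q) to q − p. For instance
  ∂[v_0,v_2] = [v_2] − [v_0].
As a 8×24 matrix over Z this has rank 7, with invariant factors (1,1,1,1,1,1,1).

The boundary map ∂_2: C_2 → C_1 sends each 2-simplex [p,q,r] to [q,r] − [p,r] + [p,q]. For instance
  ∂[v_0,v_2,v_3] = [v_2,v_3] − [v_0,v_3] + [v_0,v_2],
  ∂[v_1,v_3,v_6] = [v_3,v_6] − [v_1,v_6] + [v_1,v_3].
The 24×16 boundary matrix has rank 15 and Smith normal form diag(1,1,1,1,1,1,1,1,1,1,1,1,1,1,1).

Reading off H_k = ker ∂_k / im ∂_{k+1}:

  H_0: rank C_0 − rank ∂_1 = 8 − 7 = 1, and the invariant factors of ∂_1 are all 1, so H_0 = Z.
  H_1: rank ker ∂_1 − rank ∂_2 = (24 − 7) − 15 = 2, and the invariant factors of ∂_2 are all 1, so H_1 = Z^2.
  H_2: rank ker ∂_2 − rank ∂_3 = (16 − 15) − 0 = 1, and there is no ∂_3, so H_2 = Z.

H_0 ≅ Z,  H_1 ≅ Z^2,  H_2 ≅ Z.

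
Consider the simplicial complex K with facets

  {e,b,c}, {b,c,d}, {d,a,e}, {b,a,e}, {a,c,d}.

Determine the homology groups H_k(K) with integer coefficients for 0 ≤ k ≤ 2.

Take the total order a < b < c < d < e on the vertex set. Then K (dimension 2) consists of the simplices:

  0-simplices (5): a, b, c, d, e
  1-simplices (10): ab, ac, ad, ae, bc, bd, be, cd, ce, de
  2-simplices (5): abe, acd, ade, bcd, bce

so the chain groups are C_0 ≅ Z^5, C_1 ≅ Z^10, C_2 ≅ Z^5.

∂_1: C_1 → C_0 is given by ∂[p,q] = [q] − [p]. For instance
  ∂be = e − b.
The resulting 5×10 matrix has rank 4, and its Smith normal form has invariant factors (1,1,1,1).

Boundary ∂_2: C_2 → C_1 maps a triangle to the signed sum of its edges. For instance
  ∂ade = de − ae + ad,
  ∂abe = be − ae + ab.
As a 10×5 matrix over Z this has rank 5, with invariant factors (1,1,1,1,1).

Now H_k = ker ∂_k / im ∂_{k+1}, so:

  H_0: rank C_0 − rank ∂_1 = 5 − 4 = 1, and the invariant factors of ∂_1 are all 1, so H_0 ≅ Z.
  H_1: rank ker ∂_1 − rank ∂_2 = (10 − 4) − 5 = 1, and the invariant factors of ∂_2 are all 1, so H_1 ≅ Z.
  H_2: rank ker ∂_2 − rank ∂_3 = (5 − 5) − 0 = 0, and there is no ∂_3, so H_2 ≅ 0.

As a check, the Euler characteristic is 5 − 10 + 5 = 0, which agrees with 1 − 1 + 0 = 0.
(K is a triangulation of the Möbius band.)

H_0 = Z,  H_1 = Z,  H_2 = 0.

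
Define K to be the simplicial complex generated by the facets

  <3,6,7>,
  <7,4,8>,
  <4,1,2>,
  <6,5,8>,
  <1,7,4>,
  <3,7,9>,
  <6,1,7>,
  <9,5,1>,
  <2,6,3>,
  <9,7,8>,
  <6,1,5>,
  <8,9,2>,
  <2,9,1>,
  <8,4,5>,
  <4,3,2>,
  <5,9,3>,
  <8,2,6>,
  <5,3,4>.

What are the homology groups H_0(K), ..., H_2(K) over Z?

H_0 ≅ Z,  H_1 ≅ Z^2,  H_2 ≅ Z.

Take the total order 1 < 2 < 3 < 4 < 5 < 6 < 7 < 8 < 9 on the vertex set. Then K (dimension 2) consists of the simplices:

  0-simplices (9): [1], [2], [3], [4], [5], [6], [7], [8], [9]
  1-simplices (27): (27 of them)
  2-simplices (18): [1,2,4], [1,2,9], [1,4,7], [1,5,6], [1,5,9], [1,6,7], [2,3,4], [2,3,6], [2,6,8], [2,8,9], [3,4,5], [3,5,9], [3,6,7], [3,7,9], [4,5,8], [4,7,8], [5,6,8], [7,8,9]

Hence C_0 ≅ Z^9, C_1 ≅ Z^27, C_2 ≅ Z^18.

The boundary map ∂_1: C_1 → C_0 sends each edge [p,q] (with p < q) to q − p. For instance
  ∂[3,5] = [5] − [3].
As a 9×27 matrix over Z this has rank 8, with invariant factors (1,1,1,1,1,1,1,1).

∂_2: C_2 → C_1 acts by ∂[p,q,r] = [q,r] − [p,r] + [p,q]. For instance
  ∂[7,8,9] = [8,9] − [7,9] + [7,8],
  ∂[1,4,7] = [4,7] − [1,7] + [1,4].
The resulting 27×18 matrix has rank 17, and its Smith normal form has invariant factors (1,1,1,1,1,1,1,1,1,1,1,1,1,1,1,1,1).

Now H_k = ker ∂_k / im ∂_{k+1}, so:

  H_0: rank C_0 − rank ∂_1 = 9 − 8 = 1, and the invariant factors of ∂_1 are all 1, so H_0 ≅ Z.
  H_1: rank ker ∂_1 − rank ∂_2 = (27 − 8) − 17 = 2, and the invariant factors of ∂_2 are all 1, so H_1 ≅ Z^2.
  H_2: rank ker ∂_2 − rank ∂_3 = (18 − 17) − 0 = 1, and there is no ∂_3, so H_2 ≅ Z.

As a check, the Euler characteristic is 9 − 27 + 18 = 0, which agrees with 1 − 2 + 1 = 0.
(K is a triangulation of the torus T^2.)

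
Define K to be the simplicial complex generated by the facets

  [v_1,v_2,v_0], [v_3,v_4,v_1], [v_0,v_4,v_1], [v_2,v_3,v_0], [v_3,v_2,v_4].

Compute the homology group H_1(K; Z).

We work with the vertex ordering v_0 < v_1 < v_2 < v_3 < v_4. The simplices of K, each written with vertices in increasing order, are:

  0-simplices (5): [v_0], [v_1], [v_2], [v_3], [v_4]
  1-simplices (10): [v_0,v_1], [v_0,v_2], [v_0,v_3], [v_0,v_4], [v_1,v_2], [v_1,v_3], [v_1,v_4], [v_2,v_3], [v_2,v_4], [v_3,v_4]
  2-simplices (5): [v_0,v_1,v_2], [v_0,v_1,v_4], [v_0,v_2,v_3], [v_1,v_3,v_4], [v_2,v_3,v_4]

Hence C_0 ≅ Z^5, C_1 ≅ Z^10, C_2 ≅ Z^5.

The boundary map ∂_1: C_1 → C_0 sends each edge [p,q] (with p < q) to q − p. For instance
  ∂[v_2,v_4] = [v_4] − [v_2].
The resulting 5×10 matrix has rank 4, and its Smith normal form has invariant factors (1,1,1,1).

The boundary map ∂_2: C_2 → C_1 maps a triangle to the signed sum of its edges. For instance
  ∂[v_0,v_1,v_2] = [v_1,v_2] − [v_0,v_2] + [v_0,v_1],
  ∂[v_1,v_3,v_4] = [v_3,v_4] − [v_1,v_4] + [v_1,v_3].
The 10×5 boundary matrix has rank 5 and Smith normal form diag(1,1,1,1,1).

Now H_k = ker ∂_k / im ∂_{k+1}, so:

  H_1: rank ker ∂_1 − rank ∂_2 = (10 − 4) − 5 = 1, and the invariant factors of ∂_2 are all 1, so H_1 = Z.

(K is a triangulation of the Möbius band.)

H_1 ≅ Z.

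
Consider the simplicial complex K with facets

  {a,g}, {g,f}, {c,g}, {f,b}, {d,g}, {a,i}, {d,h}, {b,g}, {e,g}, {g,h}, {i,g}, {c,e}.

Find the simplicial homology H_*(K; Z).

H_0 = Z,  H_1 = Z^4.

We work with the vertex ordering a < b < c < d < e < f < g < h < i. The simplices of K, each written with vertices in increasing order, are:

  0-simplices (9): a, b, c, d, e, f, g, h, i
  1-simplices (12): ag, ai, bf, bg, ce, cg, dg, dh, eg, fg, gh, gi

Hence C_0 ≅ Z^9, C_1 ≅ Z^12.

∂_1: C_1 → C_0 is given by ∂[p,q] = [q] − [p]. For instance
  ∂bf = f − b.
The 9×12 boundary matrix has rank 8 and Smith normal form diag(1,1,1,1,1,1,1,1).

Computing H_k = (kernel of ∂_k) / (image of ∂_{k+1}):

  H_0: rank C_0 − rank ∂_1 = 9 − 8 = 1, and the invariant factors of ∂_1 are all 1, so H_0 = Z.
  H_1: rank ker ∂_1 − rank ∂_2 = (12 − 8) − 0 = 4, and there is no ∂_2, so H_1 = Z^4.

As a check, the Euler characteristic is 9 − 12 = -3, which agrees with 1 − 4 = -3.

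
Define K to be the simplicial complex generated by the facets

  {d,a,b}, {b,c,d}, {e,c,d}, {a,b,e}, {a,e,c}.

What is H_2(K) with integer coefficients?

H_2 ≅ 0.

Fix the vertex order a < b < c < d < e and write every simplex with vertices in increasing order. Then dim K = 2 and the simplices of K are:

  0-simplices (5): a, b, c, d, e
  1-simplices (10): ab, ac, ad, ae, bc, bd, be, cd, ce, de
  2-simplices (5): abd, abe, ace, bcd, cde

so the chain groups are C_0 ≅ Z^5, C_1 ≅ Z^10, C_2 ≅ Z^5.

Boundary ∂_1: C_1 → C_0 maps an edge to its endpoints' difference, ∂[p,q] = q − p. For instance
  ∂bc = c − b.
As a 5×10 matrix over Z this has rank 4, with invariant factors (1,1,1,1).

∂_2: C_2 → C_1 maps a triangle to the signed sum of its edges. For instance
  ∂bcd = cd − bd + bc,
  ∂ace = ce − ae + ac.
As a 10×5 matrix over Z this has rank 5, with invariant factors (1,1,1,1,1).

From H_k ≅ ker(∂_k) / im(∂_{k+1}) we obtain:

  H_2: rank ker ∂_2 − rank ∂_3 = (5 − 5) − 0 = 0, and there is no ∂_3, so H_2 ≅ 0.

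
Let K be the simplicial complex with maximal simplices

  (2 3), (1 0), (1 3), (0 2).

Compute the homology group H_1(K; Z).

H_1 ≅ Z.

Take the total order 0 < 1 < 2 < 3 on the vertex set. Then K (dimension 1) consists of the simplices:

  0-simplices (4): [0], [1], [2], [3]
  1-simplices (4): [0,1], [0,2], [1,3], [2,3]

giving chain groups C_0 ≅ Z^4, C_1 ≅ Z^4.

Boundary ∂_1: C_1 → C_0 maps an edge to its endpoints' difference, ∂[p,q] = q − p. For instance
  ∂[1,3] = [3] − [1].
As a 4×4 matrix over Z this has rank 3, with invariant factors (1,1,1).

Reading off H_k = ker ∂_k / im ∂_{k+1}:

  H_1: rank ker ∂_1 − rank ∂_2 = (4 − 3) − 0 = 1, and there is no ∂_2, so H_1 ≅ Z.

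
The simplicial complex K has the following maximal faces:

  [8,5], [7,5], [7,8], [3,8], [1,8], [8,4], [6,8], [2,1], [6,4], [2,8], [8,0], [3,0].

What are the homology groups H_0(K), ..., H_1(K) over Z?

We work with the vertex ordering 0 < 1 < 2 < 3 < 4 < 5 < 6 < 7 < 8. The simplices of K, each written with vertices in increasing order, are:

  0-simplices (9): [0], [1], [2], [3], [4], [5], [6], [7], [8]
  1-simplices (12): [0,3], [0,8], [1,2], [1,8], [2,8], [3,8], [4,6], [4,8], [5,7], [5,8], [6,8], [7,8]

Hence C_0 ≅ Z^9, C_1 ≅ Z^12.

∂_1: C_1 → C_0 is given by ∂[p,q] = [q] − [p].
This gives a 9×12 integer matrix of rank 8; reducing to Smith normal form yields diagonal entries (1,1,1,1,1,1,1,1).

From H_k ≅ ker(∂_k) / im(∂_{k+1}) we obtain:

  H_0: rank C_0 − rank ∂_1 = 9 − 8 = 1, and the invariant factors of ∂_1 are all 1, so H_0 ≅ Z.
  H_1: rank ker ∂_1 − rank ∂_2 = (12 − 8) − 0 = 4, and there is no ∂_2, so H_1 ≅ Z^4.

As a check, the Euler characteristic is 9 − 12 = -3, which agrees with 1 − 4 = -3.

H_0 ≅ Z,  H_1 ≅ Z^4.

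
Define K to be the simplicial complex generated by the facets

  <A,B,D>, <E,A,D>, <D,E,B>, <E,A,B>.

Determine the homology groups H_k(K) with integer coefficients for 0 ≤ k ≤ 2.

We work with the vertex ordering A < B < D < E. The simplices of K, each written with vertices in increasing order, are:

  0-simplices (4): A, B, D, E
  1-simplices (6): AB, AD, AE, BD, BE, DE
  2-simplices (4): ABD, ABE, ADE, BDE

so the chain groups are C_0 ≅ Z^4, C_1 ≅ Z^6, C_2 ≅ Z^4.

Boundary ∂_1: C_1 → C_0 maps an edge to its endpoints' difference, ∂[p,q] = q − p. For instance
  ∂BD = D − B.
As a 4×6 matrix over Z this has rank 3, with invariant factors (1,1,1).

∂_2: C_2 → C_1 sends each 2-simplex [p,q,r] to [q,r] − [p,r] + [p,q]. For instance
  ∂ADE = DE − AE + AD,
  ∂ABE = BE − AE + AB.
As a 6×4 matrix over Z this has rank 3, with invariant factors (1,1,1).

From H_k ≅ ker(∂_k) / im(∂_{k+1}) we obtain:

  H_0: rank C_0 − rank ∂_1 = 4 − 3 = 1, and the invariant factors of ∂_1 are all 1, so H_0 = Z.
  H_1: rank ker ∂_1 − rank ∂_2 = (6 − 3) − 3 = 0, and the invariant factors of ∂_2 are all 1, so H_1 = 0.
  H_2: rank ker ∂_2 − rank ∂_3 = (4 − 3) − 0 = 1, and there is no ∂_3, so H_2 = Z.

(K is a triangulation of the 2-sphere S^2.)

H_0 ≅ Z,  H_1 = 0,  H_2 ≅ Z.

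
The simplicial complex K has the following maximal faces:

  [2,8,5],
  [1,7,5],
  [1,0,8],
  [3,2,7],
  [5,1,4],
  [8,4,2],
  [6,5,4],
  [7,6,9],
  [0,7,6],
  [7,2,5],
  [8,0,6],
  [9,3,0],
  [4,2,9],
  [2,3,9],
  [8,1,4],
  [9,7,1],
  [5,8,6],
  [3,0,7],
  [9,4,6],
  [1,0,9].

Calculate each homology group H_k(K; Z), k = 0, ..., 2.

H_0 ≅ Z,  H_1 ≅ Z ⊕ Z/2Z,  H_2 = 0.

Order the vertices as 0 < 1 < 2 < 3 < 4 < 5 < 6 < 7 < 8 < 9. Listing each simplex with vertices in this order, K has dimension 2 with simplices:

  0-simplices (10): [0], [1], [2], [3], [4], [5], [6], [7], [8], [9]
  1-simplices (30): (30 of them)
  2-simplices (20): (20 of them)

Hence C_0 ≅ Z^10, C_1 ≅ Z^30, C_2 ≅ Z^20.

The boundary map ∂_1: C_1 → C_0 maps an edge to its endpoints' difference, ∂[p,q] = q − p. For instance
  ∂[2,9] = [9] − [2].
The resulting 10×30 matrix has rank 9, and its Smith normal form has invariant factors (1,1,1,1,1,1,1,1,1).

Boundary ∂_2: C_2 → C_1 maps a triangle to the signed sum of its edges. For instance
  ∂[4,5,6] = [5,6] − [4,6] + [4,5],
  ∂[5,6,8] = [6,8] − [5,8] + [5,6].
As a 30×20 matrix over Z this has rank 20, with invariant factors (1,1,1,1,1,1,1,1,1,1,1,1,1,1,1,1,1,1,1,2).

Now H_k = ker ∂_k / im ∂_{k+1}, so:

  H_0: rank C_0 − rank ∂_1 = 10 − 9 = 1, and the invariant factors of ∂_1 are all 1, so H_0 = Z.
  H_1: rank ker ∂_1 − rank ∂_2 = (30 − 9) − 20 = 1, and ∂_2 has invariant factor 2 > 1, so H_1 = Z ⊕ Z/2Z.
  H_2: rank ker ∂_2 − rank ∂_3 = (20 − 20) − 0 = 0, and there is no ∂_3, so H_2 = 0.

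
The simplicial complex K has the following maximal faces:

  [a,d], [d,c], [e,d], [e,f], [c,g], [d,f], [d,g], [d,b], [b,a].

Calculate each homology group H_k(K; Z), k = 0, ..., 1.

H_0 = Z,  H_1 = Z^3.

Fix the vertex order a < b < c < d < e < f < g and write every simplex with vertices in increasing order. Then dim K = 1 and the simplices of K are:

  0-simplices (7): a, b, c, d, e, f, g
  1-simplices (9): ab, ad, bd, cd, cg, de, df, dg, ef

Hence C_0 ≅ Z^7, C_1 ≅ Z^9.

The boundary map ∂_1: C_1 → C_0 maps an edge to its endpoints' difference, ∂[p,q] = q − p.
This gives a 7×9 integer matrix of rank 6; reducing to Smith normal form yields diagonal entries (1,1,1,1,1,1).

Now H_k = ker ∂_k / im ∂_{k+1}, so:

  H_0: rank C_0 − rank ∂_1 = 7 − 6 = 1, and the invariant factors of ∂_1 are all 1, so H_0 ≅ Z.
  H_1: rank ker ∂_1 − rank ∂_2 = (9 − 6) − 0 = 3, and there is no ∂_2, so H_1 ≅ Z^3.

(K is a triangulation of a wedge of 3 circles.)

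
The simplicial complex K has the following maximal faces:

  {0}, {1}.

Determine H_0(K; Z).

H_0 ≅ Z^2.

We work with the vertex ordering 0 < 1. The simplices of K, each written with vertices in increasing order, are:

  0-simplices (2): [0], [1]

giving chain groups C_0 ≅ Z^2.

From H_k ≅ ker(∂_k) / im(∂_{k+1}) we obtain:

  H_0: rank C_0 − rank ∂_1 = 2 − 0 = 2, and there is no ∂_1, so H_0 = Z^2.

(K is a triangulation of a set of 2 points.)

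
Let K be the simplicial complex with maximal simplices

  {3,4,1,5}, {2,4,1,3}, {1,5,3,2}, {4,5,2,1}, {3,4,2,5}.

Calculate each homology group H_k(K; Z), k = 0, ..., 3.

Take the total order 1 < 2 < 3 < 4 < 5 on the vertex set. Then K (dimension 3) consists of the simplices:

  0-simplices (5): [1], [2], [3], [4], [5]
  1-simplices (10): [1,2], [1,3], [1,4], [1,5], [2,3], [2,4], [2,5], [3,4], [3,5], [4,5]
  2-simplices (10): [1,2,3], [1,2,4], [1,2,5], [1,3,4], [1,3,5], [1,4,5], [2,3,4], [2,3,5], [2,4,5], [3,4,5]
  3-simplices (5): [1,2,3,4], [1,2,3,5], [1,2,4,5], [1,3,4,5], [2,3,4,5]

giving chain groups C_0 ≅ Z^5, C_1 ≅ Z^10, C_2 ≅ Z^10, C_3 ≅ Z^5.

The boundary map ∂_1: C_1 → C_0 maps an edge to its endpoints' difference, ∂[p,q] = q − p. For instance
  ∂[1,3] = [3] − [1].
The 5×10 boundary matrix has rank 4 and Smith normal form diag(1,1,1,1).

Boundary ∂_2: C_2 → C_1 sends each 2-simplex [p,q,r] to [q,r] − [p,r] + [p,q]. For instance
  ∂[1,4,5] = [4,5] − [1,5] + [1,4],
  ∂[2,3,5] = [3,5] − [2,5] + [2,3].
The 10×10 boundary matrix has rank 6 and Smith normal form diag(1,1,1,1,1,1).

The boundary map ∂_3: C_3 → C_2 sends each 3-simplex σ to the alternating sum Σ_i (−1)^i (σ with its i-th vertex removed). For instance
  ∂[2,3,4,5] = [3,4,5] − [2,4,5] + [2,3,5] − [2,3,4],
  ∂[1,3,4,5] = [3,4,5] − [1,4,5] + [1,3,5] − [1,3,4].
The 10×5 boundary matrix has rank 4 and Smith normal form diag(1,1,1,1).

Reading off H_k = ker ∂_k / im ∂_{k+1}:

  H_0: rank C_0 − rank ∂_1 = 5 − 4 = 1, and the invariant factors of ∂_1 are all 1, so H_0 = Z.
  H_1: rank ker ∂_1 − rank ∂_2 = (10 − 4) − 6 = 0, and the invariant factors of ∂_2 are all 1, so H_1 = 0.
  H_2: rank ker ∂_2 − rank ∂_3 = (10 − 6) − 4 = 0, and the invariant factors of ∂_3 are all 1, so H_2 = 0.
  H_3: rank ker ∂_3 − rank ∂_4 = (5 − 4) − 0 = 1, and there is no ∂_4, so H_3 = Z.

(K is a triangulation of the 3-sphere S^3.)

H_0 ≅ Z,  H_1 = 0,  H_2 = 0,  H_3 ≅ Z.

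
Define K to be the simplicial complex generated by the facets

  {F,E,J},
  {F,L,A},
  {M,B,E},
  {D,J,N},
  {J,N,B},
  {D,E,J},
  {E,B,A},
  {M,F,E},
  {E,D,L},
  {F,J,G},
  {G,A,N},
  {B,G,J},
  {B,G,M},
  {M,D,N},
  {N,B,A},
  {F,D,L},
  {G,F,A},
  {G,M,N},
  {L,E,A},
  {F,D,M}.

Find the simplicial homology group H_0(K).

Order the vertices as A < B < D < E < F < G < J < L < M < N. Listing each simplex with vertices in this order, K has dimension 2 with simplices:

  0-simplices (10): A, B, D, E, F, G, J, L, M, N
  1-simplices (30): AB, AE, AF, AG, AL, AN, BE, BG, BJ, BM, BN, DE, DF, DJ, DL, DM, DN, EF, EJ, EL, EM, FG, FJ, FL, FM, GJ, GM, GN, JN, MN
  2-simplices (20): ABE, ABN, AEL, AFG, AFL, AGN, BEM, BGJ, BGM, BJN, DEJ, DEL, DFL, DFM, DJN, DMN, EFJ, EFM, FGJ, GMN

giving chain groups C_0 ≅ Z^10, C_1 ≅ Z^30, C_2 ≅ Z^20.

Boundary ∂_1: C_1 → C_0 is given by ∂[p,q] = [q] − [p]. For instance
  ∂MN = N − M.
As a 10×30 matrix over Z this has rank 9, with invariant factors (1,1,1,1,1,1,1,1,1).

∂_2: C_2 → C_1 acts by ∂[p,q,r] = [q,r] − [p,r] + [p,q]. For instance
  ∂DEJ = EJ − DJ + DE,
  ∂BEM = EM − BM + BE.
This gives a 30×20 integer matrix of rank 20; reducing to Smith normal form yields diagonal entries (1,1,1,1,1,1,1,1,1,1,1,1,1,1,1,1,1,1,1,2).

Reading off H_k = ker ∂_k / im ∂_{k+1}:

  H_0: rank C_0 − rank ∂_1 = 10 − 9 = 1, and the invariant factors of ∂_1 are all 1, so H_0 = Z.

H_0 ≅ Z.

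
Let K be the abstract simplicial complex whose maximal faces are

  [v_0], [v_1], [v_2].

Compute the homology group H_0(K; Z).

H_0 = Z^3.

K has 3 vertices.
rank ∂_0 = 0, rank ∂_1 = 0 ⇒ b_0 = 3 − 0 − 0 = 3. So H_0 = Z^3.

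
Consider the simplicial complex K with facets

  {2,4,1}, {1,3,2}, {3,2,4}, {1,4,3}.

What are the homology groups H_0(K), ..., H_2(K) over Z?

K has 4 vertices, 6 edges, 4 triangles.
rank ∂_0 = 0, rank ∂_1 = 3 ⇒ b_0 = 4 − 0 − 3 = 1; all invariant factors of ∂_1 are 1 so no torsion. So H_0 ≅ Z.
rank ∂_1 = 3, rank ∂_2 = 3 ⇒ b_1 = 6 − 3 − 3 = 0; all invariant factors of ∂_2 are 1 so no torsion. So H_1 ≅ 0.
rank ∂_2 = 3, rank ∂_3 = 0 ⇒ b_2 = 4 − 3 − 0 = 1. So H_2 ≅ Z.

H_0 = Z,  H_1 = 0,  H_2 = Z.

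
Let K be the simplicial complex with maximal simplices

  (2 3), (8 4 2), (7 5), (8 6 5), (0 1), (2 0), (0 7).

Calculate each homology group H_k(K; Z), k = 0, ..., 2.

Take the total order 0 < 1 < 2 < 3 < 4 < 5 < 6 < 7 < 8 on the vertex set. Then K (dimension 2) consists of the simplices:

  0-simplices (9): [0], [1], [2], [3], [4], [5], [6], [7], [8]
  1-simplices (11): [0,1], [0,2], [0,7], [2,3], [2,4], [2,8], [4,8], [5,6], [5,7], [5,8], [6,8]
  2-simplices (2): [2,4,8], [5,6,8]

so the chain groups are C_0 ≅ Z^9, C_1 ≅ Z^11, C_2 ≅ Z^2.

∂_1: C_1 → C_0 maps an edge to its endpoints' difference, ∂[p,q] = q − p.
As a 9×11 matrix over Z this has rank 8, with invariant factors (1,1,1,1,1,1,1,1).

∂_2: C_2 → C_1 maps a triangle to the signed sum of its edges. For instance
  ∂[5,6,8] = [6,8] − [5,8] + [5,6],
  ∂[2,4,8] = [4,8] − [2,8] + [2,4].
The resulting 11×2 matrix has rank 2, and its Smith normal form has invariant factors (1,1).

From H_k ≅ ker(∂_k) / im(∂_{k+1}) we obtain:

  H_0: rank C_0 − rank ∂_1 = 9 − 8 = 1, and the invariant factors of ∂_1 are all 1, so H_0 = Z.
  H_1: rank ker ∂_1 − rank ∂_2 = (11 − 8) − 2 = 1, and the invariant factors of ∂_2 are all 1, so H_1 = Z.
  H_2: rank ker ∂_2 − rank ∂_3 = (2 − 2) − 0 = 0, and there is no ∂_3, so H_2 = 0.

As a check, the Euler characteristic is 9 − 11 + 2 = 0, which agrees with 1 − 1 + 0 = 0.

H_0 = Z,  H_1 = Z,  H_2 = 0.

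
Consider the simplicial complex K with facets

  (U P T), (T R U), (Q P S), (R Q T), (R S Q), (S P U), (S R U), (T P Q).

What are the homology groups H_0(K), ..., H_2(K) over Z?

H_0 = Z,  H_1 = 0,  H_2 = Z.

We work with the vertex ordering P < Q < R < S < T < U. The simplices of K, each written with vertices in increasing order, are:

  0-simplices (6): P, Q, R, S, T, U
  1-simplices (12): PQ, PS, PT, PU, QR, QS, QT, RS, RT, RU, SU, TU
  2-simplices (8): PQS, PQT, PSU, PTU, QRS, QRT, RSU, RTU

Hence C_0 ≅ Z^6, C_1 ≅ Z^12, C_2 ≅ Z^8.

Boundary ∂_1: C_1 → C_0 is given by ∂[p,q] = [q] − [p]. For instance
  ∂PU = U − P.
The resulting 6×12 matrix has rank 5, and its Smith normal form has invariant factors (1,1,1,1,1).

∂_2: C_2 → C_1 sends each 2-simplex [p,q,r] to [q,r] − [p,r] + [p,q]. For instance
  ∂PSU = SU − PU + PS,
  ∂QRT = RT − QT + QR.
The resulting 12×8 matrix has rank 7, and its Smith normal form has invariant factors (1,1,1,1,1,1,1).

From H_k ≅ ker(∂_k) / im(∂_{k+1}) we obtain:

  H_0: rank C_0 − rank ∂_1 = 6 − 5 = 1, and the invariant factors of ∂_1 are all 1, so H_0 ≅ Z.
  H_1: rank ker ∂_1 − rank ∂_2 = (12 − 5) − 7 = 0, and the invariant factors of ∂_2 are all 1, so H_1 ≅ 0.
  H_2: rank ker ∂_2 − rank ∂_3 = (8 − 7) − 0 = 1, and there is no ∂_3, so H_2 ≅ Z.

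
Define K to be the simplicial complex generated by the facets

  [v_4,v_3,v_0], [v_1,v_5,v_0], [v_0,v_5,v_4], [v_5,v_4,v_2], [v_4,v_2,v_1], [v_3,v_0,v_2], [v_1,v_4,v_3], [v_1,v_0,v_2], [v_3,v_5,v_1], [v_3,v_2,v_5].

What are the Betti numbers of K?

b_0 = 1, b_1 = 0, b_2 = 0.

Order the vertices as v_0 < v_1 < v_2 < v_3 < v_4 < v_5. Listing each simplex with vertices in this order, K has dimension 2 with simplices:

  0-simplices (6): [v_0], [v_1], [v_2], [v_3], [v_4], [v_5]
  1-simplices (15): (15 of them)
  2-simplices (10): [v_0,v_1,v_2], [v_0,v_1,v_5], [v_0,v_2,v_3], [v_0,v_3,v_4], [v_0,v_4,v_5], [v_1,v_2,v_4], [v_1,v_3,v_4], [v_1,v_3,v_5], [v_2,v_3,v_5], [v_2,v_4,v_5]

Hence C_0 ≅ Z^6, C_1 ≅ Z^15, C_2 ≅ Z^10.

The boundary map ∂_1: C_1 → C_0 maps an edge to its endpoints' difference, ∂[p,q] = q − p.
The 6×15 boundary matrix has rank 5 and Smith normal form diag(1,1,1,1,1).

Boundary ∂_2: C_2 → C_1 sends each 2-simplex [p,q,r] to [q,r] − [p,r] + [p,q]. For instance
  ∂[v_1,v_2,v_4] = [v_2,v_4] − [v_1,v_4] + [v_1,v_2],
  ∂[v_1,v_3,v_4] = [v_3,v_4] − [v_1,v_4] + [v_1,v_3].
The 15×10 boundary matrix has rank 10 and Smith normal form diag(1,1,1,1,1,1,1,1,1,2).

From H_k ≅ ker(∂_k) / im(∂_{k+1}) we obtain:

  H_0: rank C_0 − rank ∂_1 = 6 − 5 = 1, and the invariant factors of ∂_1 are all 1, so H_0 ≅ Z.
  H_1: rank ker ∂_1 − rank ∂_2 = (15 − 5) − 10 = 0, and ∂_2 has invariant factor 2 > 1, so H_1 ≅ Z/2.
  H_2: rank ker ∂_2 − rank ∂_3 = (10 − 10) − 0 = 0, and there is no ∂_3, so H_2 ≅ 0.

Hence the Betti numbers are b_0 = 1, b_1 = 0, b_2 = 0.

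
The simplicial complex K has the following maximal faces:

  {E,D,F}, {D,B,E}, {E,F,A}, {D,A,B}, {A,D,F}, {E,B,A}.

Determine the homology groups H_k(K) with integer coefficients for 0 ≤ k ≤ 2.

H_0 ≅ Z,  H_1 = 0,  H_2 ≅ Z.

Order the vertices as A < B < D < E < F. Listing each simplex with vertices in this order, K has dimension 2 with simplices:

  0-simplices (5): A, B, D, E, F
  1-simplices (9): AB, AD, AE, AF, BD, BE, DE, DF, EF
  2-simplices (6): ABD, ABE, ADF, AEF, BDE, DEF

so the chain groups are C_0 ≅ Z^5, C_1 ≅ Z^9, C_2 ≅ Z^6.

∂_1: C_1 → C_0 is given by ∂[p,q] = [q] − [p].
This gives a 5×9 integer matrix of rank 4; reducing to Smith normal form yields diagonal entries (1,1,1,1).

Boundary ∂_2: C_2 → C_1 acts by ∂[p,q,r] = [q,r] − [p,r] + [p,q]. For instance
  ∂ABD = BD − AD + AB,
  ∂DEF = EF − DF + DE.
As a 9×6 matrix over Z this has rank 5, with invariant factors (1,1,1,1,1).

Reading off H_k = ker ∂_k / im ∂_{k+1}:

  H_0: rank C_0 − rank ∂_1 = 5 − 4 = 1, and the invariant factors of ∂_1 are all 1, so H_0 = Z.
  H_1: rank ker ∂_1 − rank ∂_2 = (9 − 4) − 5 = 0, and the invariant factors of ∂_2 are all 1, so H_1 = 0.
  H_2: rank ker ∂_2 − rank ∂_3 = (6 − 5) − 0 = 1, and there is no ∂_3, so H_2 = Z.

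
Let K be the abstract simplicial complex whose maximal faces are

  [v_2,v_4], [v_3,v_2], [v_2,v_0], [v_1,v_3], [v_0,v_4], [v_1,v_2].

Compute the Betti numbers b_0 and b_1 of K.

b_0 = 1, b_1 = 2.

Take the total order v_0 < v_1 < v_2 < v_3 < v_4 on the vertex set. Then K (dimension 1) consists of the simplices:

  0-simplices (5): [v_0], [v_1], [v_2], [v_3], [v_4]
  1-simplices (6): [v_0,v_2], [v_0,v_4], [v_1,v_2], [v_1,v_3], [v_2,v_3], [v_2,v_4]

giving chain groups C_0 ≅ Z^5, C_1 ≅ Z^6.

∂_1: C_1 → C_0 is given by ∂[p,q] = [q] − [p]. For instance
  ∂[v_0,v_4] = [v_4] − [v_0].
This gives a 5×6 integer matrix of rank 4; reducing to Smith normal form yields diagonal entries (1,1,1,1).

Now H_k = ker ∂_k / im ∂_{k+1}, so:

  H_0: rank C_0 − rank ∂_1 = 5 − 4 = 1, and the invariant factors of ∂_1 are all 1, so H_0 = Z.
  H_1: rank ker ∂_1 − rank ∂_2 = (6 − 4) − 0 = 2, and there is no ∂_2, so H_1 = Z^2.

As a check, the Euler characteristic is 5 − 6 = -1, which agrees with 1 − 2 = -1.
(K is a triangulation of a wedge of 2 circles.)

Hence the Betti numbers are b_0 = 1, b_1 = 2.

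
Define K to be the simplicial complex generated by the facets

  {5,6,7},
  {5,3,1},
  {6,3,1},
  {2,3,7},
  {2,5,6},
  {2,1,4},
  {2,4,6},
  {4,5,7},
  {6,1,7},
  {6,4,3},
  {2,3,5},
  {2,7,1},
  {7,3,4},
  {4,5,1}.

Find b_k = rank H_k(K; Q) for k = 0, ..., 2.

b_0 = 1, b_1 = 2, b_2 = 1.

Take the total order 1 < 2 < 3 < 4 < 5 < 6 < 7 on the vertex set. Then K (dimension 2) consists of the simplices:

  0-simplices (7): [1], [2], [3], [4], [5], [6], [7]
  1-simplices (21): [1,2], [1,3], [1,4], [1,5], [1,6], [1,7], [2,3], [2,4], [2,5], [2,6], [2,7], [3,4], [3,5], [3,6], [3,7], [4,5], [4,6], [4,7], [5,6], [5,7], [6,7]
  2-simplices (14): [1,2,4], [1,2,7], [1,3,5], [1,3,6], [1,4,5], [1,6,7], [2,3,5], [2,3,7], [2,4,6], [2,5,6], [3,4,6], [3,4,7], [4,5,7], [5,6,7]

giving chain groups C_0 ≅ Z^7, C_1 ≅ Z^21, C_2 ≅ Z^14.

Boundary ∂_1: C_1 → C_0 maps an edge to its endpoints' difference, ∂[p,q] = q − p. For instance
  ∂[1,4] = [4] − [1].
The 7×21 boundary matrix has rank 6 and Smith normal form diag(1,1,1,1,1,1).

The boundary map ∂_2: C_2 → C_1 acts by ∂[p,q,r] = [q,r] − [p,r] + [p,q]. For instance
  ∂[1,6,7] = [6,7] − [1,7] + [1,6],
  ∂[2,5,6] = [5,6] − [2,6] + [2,5].
As a 21×14 matrix over Z this has rank 13, with invariant factors (1,1,1,1,1,1,1,1,1,1,1,1,1).

Reading off H_k = ker ∂_k / im ∂_{k+1}:

  H_0: rank C_0 − rank ∂_1 = 7 − 6 = 1, and the invariant factors of ∂_1 are all 1, so H_0 ≅ Z.
  H_1: rank ker ∂_1 − rank ∂_2 = (21 − 6) − 13 = 2, and the invariant factors of ∂_2 are all 1, so H_1 ≅ Z^2.
  H_2: rank ker ∂_2 − rank ∂_3 = (14 − 13) − 0 = 1, and there is no ∂_3, so H_2 ≅ Z.

(K is a triangulation of the torus T^2.)

Hence the Betti numbers are b_0 = 1, b_1 = 2, b_2 = 1.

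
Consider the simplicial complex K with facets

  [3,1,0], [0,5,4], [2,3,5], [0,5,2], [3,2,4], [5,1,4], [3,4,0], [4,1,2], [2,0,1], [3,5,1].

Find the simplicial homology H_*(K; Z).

K has 6 vertices, 15 edges, 10 triangles.
rank ∂_0 = 0, rank ∂_1 = 5 ⇒ b_0 = 6 − 0 − 5 = 1; all invariant factors of ∂_1 are 1 so no torsion. So H_0 ≅ Z.
rank ∂_1 = 5, rank ∂_2 = 10 ⇒ b_1 = 15 − 5 − 10 = 0; ∂_2 has invariant factor(s) [2] giving torsion. So H_1 ≅ Z/2.
rank ∂_2 = 10, rank ∂_3 = 0 ⇒ b_2 = 10 − 10 − 0 = 0. So H_2 ≅ 0.

H_0 ≅ Z,  H_1 ≅ Z/2,  H_2 = 0.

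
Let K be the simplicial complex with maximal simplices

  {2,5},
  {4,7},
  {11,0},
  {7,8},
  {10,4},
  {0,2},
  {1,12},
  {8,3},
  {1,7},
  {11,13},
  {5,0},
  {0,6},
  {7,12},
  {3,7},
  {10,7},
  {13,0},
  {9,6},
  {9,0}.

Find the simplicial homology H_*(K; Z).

H_0 = Z^2,  H_1 = Z^6.

Order the vertices as 0 < 1 < 2 < 3 < 4 < 5 < 6 < 7 < 8 < 9 < 10 < 11 < 12 < 13. Listing each simplex with vertices in this order, K has dimension 1 with simplices:

  0-simplices (14): [0], [1], [2], [3], [4], [5], [6], [7], [8], [9], [10], [11], [12], [13]
  1-simplices (18): [0,2], [0,5], [0,6], [0,9], [0,11], [0,13], [1,7], [1,12], [2,5], [3,7], [3,8], [4,7], [4,10], [6,9], [7,8], [7,10], [7,12], [11,13]

giving chain groups C_0 ≅ Z^14, C_1 ≅ Z^18.

∂_1: C_1 → C_0 is given by ∂[p,q] = [q] − [p].
The 14×18 boundary matrix has rank 12 and Smith normal form diag(1,1,1,1,1,1,1,1,1,1,1,1).

Reading off H_k = ker ∂_k / im ∂_{k+1}:

  H_0: rank C_0 − rank ∂_1 = 14 − 12 = 2, and the invariant factors of ∂_1 are all 1, so H_0 = Z^2.
  H_1: rank ker ∂_1 − rank ∂_2 = (18 − 12) − 0 = 6, and there is no ∂_2, so H_1 = Z^6.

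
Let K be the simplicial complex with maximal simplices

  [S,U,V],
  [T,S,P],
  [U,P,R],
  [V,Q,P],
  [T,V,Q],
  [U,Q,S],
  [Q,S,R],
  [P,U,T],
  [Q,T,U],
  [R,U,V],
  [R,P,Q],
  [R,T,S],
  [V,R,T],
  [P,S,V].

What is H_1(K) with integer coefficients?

H_1 ≅ Z^2.

Order the vertices as P < Q < R < S < T < U < V. Listing each simplex with vertices in this order, K has dimension 2 with simplices:

  0-simplices (7): P, Q, R, S, T, U, V
  1-simplices (21): PQ, PR, PS, PT, PU, PV, QR, QS, QT, QU, QV, RS, RT, RU, RV, ST, SU, SV, TU, TV, UV
  2-simplices (14): PQR, PQV, PRU, PST, PSV, PTU, QRS, QSU, QTU, QTV, RST, RTV, RUV, SUV

giving chain groups C_0 ≅ Z^7, C_1 ≅ Z^21, C_2 ≅ Z^14.

The boundary map ∂_1: C_1 → C_0 is given by ∂[p,q] = [q] − [p].
The 7×21 boundary matrix has rank 6 and Smith normal form diag(1,1,1,1,1,1).

The boundary map ∂_2: C_2 → C_1 maps a triangle to the signed sum of its edges. For instance
  ∂QTU = TU − QU + QT,
  ∂PTU = TU − PU + PT.
The 21×14 boundary matrix has rank 13 and Smith normal form diag(1,1,1,1,1,1,1,1,1,1,1,1,1).

Computing H_k = (kernel of ∂_k) / (image of ∂_{k+1}):

  H_1: rank ker ∂_1 − rank ∂_2 = (21 − 6) − 13 = 2, and the invariant factors of ∂_2 are all 1, so H_1 ≅ Z^2.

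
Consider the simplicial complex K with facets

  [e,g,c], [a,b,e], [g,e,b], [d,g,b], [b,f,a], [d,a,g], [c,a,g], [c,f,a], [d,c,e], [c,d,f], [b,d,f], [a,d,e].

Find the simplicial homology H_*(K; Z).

Take the total order a < b < c < d < e < f < g on the vertex set. Then K (dimension 2) consists of the simplices:

  0-simplices (7): a, b, c, d, e, f, g
  1-simplices (18): ab, ac, ad, ae, af, ag, bd, be, bf, bg, cd, ce, cf, cg, de, df, dg, eg
  2-simplices (12): abe, abf, acf, acg, ade, adg, bdf, bdg, beg, cde, cdf, ceg

giving chain groups C_0 ≅ Z^7, C_1 ≅ Z^18, C_2 ≅ Z^12.

The boundary map ∂_1: C_1 → C_0 sends each edge [p,q] (with p < q) to q − p. For instance
  ∂af = f − a.
The 7×18 boundary matrix has rank 6 and Smith normal form diag(1,1,1,1,1,1).

∂_2: C_2 → C_1 sends each 2-simplex [p,q,r] to [q,r] − [p,r] + [p,q]. For instance
  ∂adg = dg − ag + ad,
  ∂beg = eg − bg + be.
This gives a 18×12 integer matrix of rank 12; reducing to Smith normal form yields diagonal entries (1,1,1,1,1,1,1,1,1,1,1,2).

Now H_k = ker ∂_k / im ∂_{k+1}, so:

  H_0: rank C_0 − rank ∂_1 = 7 − 6 = 1, and the invariant factors of ∂_1 are all 1, so H_0 = Z.
  H_1: rank ker ∂_1 − rank ∂_2 = (18 − 6) − 12 = 0, and ∂_2 has invariant factor 2 > 1, so H_1 = Z/2.
  H_2: rank ker ∂_2 − rank ∂_3 = (12 − 12) − 0 = 0, and there is no ∂_3, so H_2 = 0.

(K is a triangulation of the real projective plane RP^2.)

H_0 = Z,  H_1 = Z/2,  H_2 = 0.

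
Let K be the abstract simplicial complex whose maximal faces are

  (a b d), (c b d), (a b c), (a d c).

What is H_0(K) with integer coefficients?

Order the vertices as a < b < c < d. Listing each simplex with vertices in this order, K has dimension 2 with simplices:

  0-simplices (4): a, b, c, d
  1-simplices (6): ab, ac, ad, bc, bd, cd
  2-simplices (4): abc, abd, acd, bcd

Hence C_0 ≅ Z^4, C_1 ≅ Z^6, C_2 ≅ Z^4.

∂_1: C_1 → C_0 maps an edge to its endpoints' difference, ∂[p,q] = q − p. For instance
  ∂ad = d − a.
This gives a 4×6 integer matrix of rank 3; reducing to Smith normal form yields diagonal entries (1,1,1).

Boundary ∂_2: C_2 → C_1 acts by ∂[p,q,r] = [q,r] − [p,r] + [p,q]. For instance
  ∂abd = bd − ad + ab,
  ∂abc = bc − ac + ab.
This gives a 6×4 integer matrix of rank 3; reducing to Smith normal form yields diagonal entries (1,1,1).

Now H_k = ker ∂_k / im ∂_{k+1}, so:

  H_0: rank C_0 − rank ∂_1 = 4 − 3 = 1, and the invariant factors of ∂_1 are all 1, so H_0 = Z.

(K is a triangulation of the 2-sphere S^2.)

H_0 ≅ Z.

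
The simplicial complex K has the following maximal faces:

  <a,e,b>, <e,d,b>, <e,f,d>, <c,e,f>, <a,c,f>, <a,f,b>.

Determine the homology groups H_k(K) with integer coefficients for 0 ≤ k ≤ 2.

We work with the vertex ordering a < b < c < d < e < f. The simplices of K, each written with vertices in increasing order, are:

  0-simplices (6): a, b, c, d, e, f
  1-simplices (12): ab, ac, ae, af, bd, be, bf, ce, cf, de, df, ef
  2-simplices (6): abe, abf, acf, bde, cef, def

Hence C_0 ≅ Z^6, C_1 ≅ Z^12, C_2 ≅ Z^6.

Boundary ∂_1: C_1 → C_0 is given by ∂[p,q] = [q] − [p]. For instance
  ∂ef = f − e.
The 6×12 boundary matrix has rank 5 and Smith normal form diag(1,1,1,1,1).

The boundary map ∂_2: C_2 → C_1 sends each 2-simplex [p,q,r] to [q,r] − [p,r] + [p,q]. For instance
  ∂def = ef − df + de,
  ∂acf = cf − af + ac.
As a 12×6 matrix over Z this has rank 6, with invariant factors (1,1,1,1,1,1).

Computing H_k = (kernel of ∂_k) / (image of ∂_{k+1}):

  H_0: rank C_0 − rank ∂_1 = 6 − 5 = 1, and the invariant factors of ∂_1 are all 1, so H_0 = Z.
  H_1: rank ker ∂_1 − rank ∂_2 = (12 − 5) − 6 = 1, and the invariant factors of ∂_2 are all 1, so H_1 = Z.
  H_2: rank ker ∂_2 − rank ∂_3 = (6 − 6) − 0 = 0, and there is no ∂_3, so H_2 = 0.

H_0 ≅ Z,  H_1 ≅ Z,  H_2 = 0.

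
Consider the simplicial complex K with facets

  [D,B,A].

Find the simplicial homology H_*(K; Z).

H_0 = Z,  H_1 = 0,  H_2 = 0.

K has 3 vertices, 3 edges, 1 triangle.
rank ∂_0 = 0, rank ∂_1 = 2 ⇒ b_0 = 3 − 0 − 2 = 1; all invariant factors of ∂_1 are 1 so no torsion. So H_0 = Z.
rank ∂_1 = 2, rank ∂_2 = 1 ⇒ b_1 = 3 − 2 − 1 = 0; all invariant factors of ∂_2 are 1 so no torsion. So H_1 = 0.
rank ∂_2 = 1, rank ∂_3 = 0 ⇒ b_2 = 1 − 1 − 0 = 0. So H_2 = 0.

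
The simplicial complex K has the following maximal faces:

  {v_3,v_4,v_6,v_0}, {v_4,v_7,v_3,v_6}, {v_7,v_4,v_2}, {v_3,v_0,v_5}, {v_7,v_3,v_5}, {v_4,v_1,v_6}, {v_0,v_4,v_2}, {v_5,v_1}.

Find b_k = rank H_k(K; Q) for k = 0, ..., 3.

b_0 = 1, b_1 = 1, b_2 = 0, b_3 = 0.

Fix the vertex order v_0 < v_1 < v_2 < v_3 < v_4 < v_5 < v_6 < v_7 and write every simplex with vertices in increasing order. Then dim K = 3 and the simplices of K are:

  0-simplices (8): [v_0], [v_1], [v_2], [v_3], [v_4], [v_5], [v_6], [v_7]
  1-simplices (18): (18 of them)
  2-simplices (12): (12 of them)
  3-simplices (2): [v_0,v_3,v_4,v_6], [v_3,v_4,v_6,v_7]

Hence C_0 ≅ Z^8, C_1 ≅ Z^18, C_2 ≅ Z^12, C_3 ≅ Z^2.

Boundary ∂_1: C_1 → C_0 maps an edge to its endpoints' difference, ∂[p,q] = q − p. For instance
  ∂[v_3,v_4] = [v_4] − [v_3].
The resulting 8×18 matrix has rank 7, and its Smith normal form has invariant factors (1,1,1,1,1,1,1).

Boundary ∂_2: C_2 → C_1 sends each 2-simplex [p,q,r] to [q,r] − [p,r] + [p,q]. For instance
  ∂[v_3,v_6,v_7] = [v_6,v_7] − [v_3,v_7] + [v_3,v_6],
  ∂[v_3,v_4,v_7] = [v_4,v_7] − [v_3,v_7] + [v_3,v_4].
The resulting 18×12 matrix has rank 10, and its Smith normal form has invariant factors (1,1,1,1,1,1,1,1,1,1).

Boundary ∂_3: C_3 → C_2 sends each 3-simplex σ to the alternating sum Σ_i (−1)^i (σ with its i-th vertex removed). For instance
  ∂[v_3,v_4,v_6,v_7] = [v_4,v_6,v_7] − [v_3,v_6,v_7] + [v_3,v_4,v_7] − [v_3,v_4,v_6],
  ∂[v_0,v_3,v_4,v_6] = [v_3,v_4,v_6] − [v_0,v_4,v_6] + [v_0,v_3,v_6] − [v_0,v_3,v_4].
This gives a 12×2 integer matrix of rank 2; reducing to Smith normal form yields diagonal entries (1,1).

Now H_k = ker ∂_k / im ∂_{k+1}, so:

  H_0: rank C_0 − rank ∂_1 = 8 − 7 = 1, and the invariant factors of ∂_1 are all 1, so H_0 = Z.
  H_1: rank ker ∂_1 − rank ∂_2 = (18 − 7) − 10 = 1, and the invariant factors of ∂_2 are all 1, so H_1 = Z.
  H_2: rank ker ∂_2 − rank ∂_3 = (12 − 10) − 2 = 0, and the invariant factors of ∂_3 are all 1, so H_2 = 0.
  H_3: rank ker ∂_3 − rank ∂_4 = (2 − 2) − 0 = 0, and there is no ∂_4, so H_3 = 0.

Hence the Betti numbers are b_0 = 1, b_1 = 1, b_2 = 0, b_3 = 0.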